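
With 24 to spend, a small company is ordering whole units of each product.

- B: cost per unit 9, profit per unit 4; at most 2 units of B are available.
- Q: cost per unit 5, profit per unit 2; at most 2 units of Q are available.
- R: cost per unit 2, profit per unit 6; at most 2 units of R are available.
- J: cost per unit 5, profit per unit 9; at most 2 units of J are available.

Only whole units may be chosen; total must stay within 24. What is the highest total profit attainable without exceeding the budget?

2×Q, 2×R, and 2×J: cost 24 ≤ 24, profit 2·2 + 2·6 + 2·9 = 34.
1×B, 2×R, and 2×J: cost 23 ≤ 24, profit 1·4 + 2·6 + 2·9 = 34.
Best is 34.

34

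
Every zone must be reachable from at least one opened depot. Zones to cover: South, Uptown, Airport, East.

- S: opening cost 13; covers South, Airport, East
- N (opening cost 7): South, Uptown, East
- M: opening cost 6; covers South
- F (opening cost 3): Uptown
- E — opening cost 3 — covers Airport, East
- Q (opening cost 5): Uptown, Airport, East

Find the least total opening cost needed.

10

The greedy cost-per-new-zone heuristic would pick E, F, and M for 12, but a cheaper cover exists.
Choose N and E: together they cover South, Uptown, Airport, East — every zone.
Total opening cost: 7 + 3 = 10.
No cover costs less than 10.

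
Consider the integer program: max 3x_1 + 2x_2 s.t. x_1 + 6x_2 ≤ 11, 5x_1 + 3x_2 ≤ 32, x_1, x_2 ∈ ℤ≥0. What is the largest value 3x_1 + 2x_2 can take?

The continuous relaxation peaks at (5.89, 0.852) with value 19.37; rounding to a feasible lattice point costs some objective.
(x_1,x_2)=(6,0): 1·6+6·0=6≤11, 5·6+3·0=30≤32, objective 18.
(x_1,x_2)=(5,1): 1·5+6·1=11≤11, 5·5+3·1=28≤32, objective 17.
(x_1,x_2)=(5,0): 1·5+6·0=5≤11, 5·5+3·0=25≤32, objective 15.
No feasible integer point exceeds 18.

18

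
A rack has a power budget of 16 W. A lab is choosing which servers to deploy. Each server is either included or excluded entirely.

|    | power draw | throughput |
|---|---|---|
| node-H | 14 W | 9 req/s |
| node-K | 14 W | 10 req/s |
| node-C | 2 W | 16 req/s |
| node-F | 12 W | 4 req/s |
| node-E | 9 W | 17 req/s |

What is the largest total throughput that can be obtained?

33

node-K + node-C: power draw 14 + 2 = 16 ≤ 16, throughput 10 + 16 = 26.
node-H + node-C: power draw 14 + 2 = 16 ≤ 16, throughput 9 + 16 = 25.
node-C + node-E: power draw 2 + 9 = 11 ≤ 16, throughput 16 + 17 = 33.
Best is node-C and node-E with total throughput 33.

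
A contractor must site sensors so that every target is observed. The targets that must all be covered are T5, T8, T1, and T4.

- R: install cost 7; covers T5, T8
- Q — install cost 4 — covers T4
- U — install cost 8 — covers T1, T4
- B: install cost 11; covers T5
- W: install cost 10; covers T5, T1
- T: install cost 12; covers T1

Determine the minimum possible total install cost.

The greedy cost-per-new-target heuristic would pick R, Q, and U for 19, but a cheaper cover exists.
Choose R and U: together they cover T5, T8, T1, T4 — every target.
Total install cost: 7 + 8 = 15.
No cover costs less than 15.

15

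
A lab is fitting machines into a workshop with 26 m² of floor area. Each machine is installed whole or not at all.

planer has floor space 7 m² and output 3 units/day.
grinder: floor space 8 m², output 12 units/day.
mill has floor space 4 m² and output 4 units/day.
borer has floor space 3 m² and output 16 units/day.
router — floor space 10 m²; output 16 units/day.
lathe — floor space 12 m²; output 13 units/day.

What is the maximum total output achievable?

This is a 0-1 knapsack instance.
Allowing fractional choices, the relaxed optimum would be about 49.4, but machines are indivisible.
grinder + mill + borer + router: floor space 8 + 4 + 3 + 10 = 25 ≤ 26, output 12 + 4 + 16 + 16 = 48.
borer + router + lathe: floor space 3 + 10 + 12 = 25 ≤ 26, output 16 + 16 + 13 = 45.
grinder + borer + router: floor space 8 + 3 + 10 = 21 ≤ 26, output 12 + 16 + 16 = 44.
Best is grinder, mill, borer, and router with total output 48.

48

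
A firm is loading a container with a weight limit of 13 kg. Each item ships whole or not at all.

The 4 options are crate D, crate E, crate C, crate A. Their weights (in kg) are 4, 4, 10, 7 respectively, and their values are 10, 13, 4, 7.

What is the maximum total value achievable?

23

This is an integer program with binary decision variables.
Allowing fractional choices, the relaxed optimum would be about 28.0, but items are indivisible.
crate D + crate E: weight 4 + 4 = 8 ≤ 13, value 10 + 13 = 23.
crate E + crate A: weight 4 + 7 = 11 ≤ 13, value 13 + 7 = 20.
crate D + crate A: weight 4 + 7 = 11 ≤ 13, value 10 + 7 = 17.
Best is crate D and crate E with total value 23.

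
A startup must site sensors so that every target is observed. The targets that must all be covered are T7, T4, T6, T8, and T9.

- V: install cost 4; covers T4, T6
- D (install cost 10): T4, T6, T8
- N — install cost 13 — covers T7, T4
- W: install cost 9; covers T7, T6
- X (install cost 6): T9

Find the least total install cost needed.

25

This is a weighted set-cover instance.
The greedy cost-per-new-target heuristic would pick V, X, W, and D for 29, but a cheaper cover exists.
Choose D, W, and X: together they cover T7, T4, T6, T8, T9 — every target.
Total install cost: 10 + 9 + 6 = 25.
No cover costs less than 25.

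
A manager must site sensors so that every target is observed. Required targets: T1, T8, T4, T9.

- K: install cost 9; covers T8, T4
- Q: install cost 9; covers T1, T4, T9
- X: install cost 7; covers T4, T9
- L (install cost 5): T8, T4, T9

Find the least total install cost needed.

Choose Q and L: together they cover T1, T8, T4, T9 — every target.
Total install cost: 9 + 5 = 14.
No cover costs less than 14.

14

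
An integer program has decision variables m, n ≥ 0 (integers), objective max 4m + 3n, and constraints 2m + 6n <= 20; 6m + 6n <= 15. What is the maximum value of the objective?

(m,n)=(2,0): 2·2+6·0=4≤20, 6·2+6·0=12≤15, objective 8.
(m,n)=(1,1): 2·1+6·1=8≤20, 6·1+6·1=12≤15, objective 7.
(m,n)=(1,0): 2·1+6·0=2≤20, 6·1+6·0=6≤15, objective 4.
No feasible integer point exceeds 8.

8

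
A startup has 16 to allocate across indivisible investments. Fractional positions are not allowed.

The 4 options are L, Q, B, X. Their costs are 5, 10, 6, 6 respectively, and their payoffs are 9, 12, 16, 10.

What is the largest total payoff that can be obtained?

28

Allowing fractional choices, the relaxed optimum would be about 33.3, but investments are indivisible.
L + B: cost 5 + 6 = 11 ≤ 16, payoff 9 + 16 = 25.
Q + B: cost 10 + 6 = 16 ≤ 16, payoff 12 + 16 = 28.
B + X: cost 6 + 6 = 12 ≤ 16, payoff 16 + 10 = 26.
Best is Q and B with total payoff 28.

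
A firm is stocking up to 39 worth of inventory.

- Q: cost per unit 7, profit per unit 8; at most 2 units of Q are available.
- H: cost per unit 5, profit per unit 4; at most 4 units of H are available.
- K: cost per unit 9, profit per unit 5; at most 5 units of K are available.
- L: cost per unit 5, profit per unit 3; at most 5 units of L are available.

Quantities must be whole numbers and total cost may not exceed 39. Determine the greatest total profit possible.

35

Q has the best ratio (8/7); taking only Q gives at most 2×8 = 16 (stopped by the supply cap of 2).
Mixing does better — 2×Q, 4×H, and 1×L: cost 39 ≤ 39, profit 2·8 + 4·4 + 1·3 = 35.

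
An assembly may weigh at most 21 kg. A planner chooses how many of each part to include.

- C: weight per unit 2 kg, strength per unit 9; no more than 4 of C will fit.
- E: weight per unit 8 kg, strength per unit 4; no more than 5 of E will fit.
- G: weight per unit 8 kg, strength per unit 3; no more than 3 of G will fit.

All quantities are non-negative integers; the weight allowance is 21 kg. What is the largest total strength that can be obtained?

40

C has the best ratio (9/2); taking only C gives at most 4×9 = 36 (stopped by the supply cap of 4).
Mixing does better — 4×C and 1×E: weight 16 ≤ 21, strength 4·9 + 1·4 = 40.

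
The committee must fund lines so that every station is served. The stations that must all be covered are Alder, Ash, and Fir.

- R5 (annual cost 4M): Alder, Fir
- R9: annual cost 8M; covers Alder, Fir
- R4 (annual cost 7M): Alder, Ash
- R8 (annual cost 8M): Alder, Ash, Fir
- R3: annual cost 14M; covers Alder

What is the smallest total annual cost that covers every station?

8

This is a weighted set-cover instance.
The greedy cost-per-new-station heuristic would pick R5 and R4 for 11, but a cheaper cover exists.
R8 alone covers Alder, Ash, Fir — every station.
Total annual cost: 8.
No cover costs less than 8.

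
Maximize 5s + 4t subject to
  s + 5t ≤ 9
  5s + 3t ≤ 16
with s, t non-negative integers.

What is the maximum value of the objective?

Relaxing integrality, the LP optimum is 17.32 at (s,t) = (2.41, 1.32), which is not an integer point.
(s,t)=(3,0) is feasible, giving 15.
(s,t)=(2,1) is feasible, giving 14.
The best lattice point is (3,0), giving 15.

15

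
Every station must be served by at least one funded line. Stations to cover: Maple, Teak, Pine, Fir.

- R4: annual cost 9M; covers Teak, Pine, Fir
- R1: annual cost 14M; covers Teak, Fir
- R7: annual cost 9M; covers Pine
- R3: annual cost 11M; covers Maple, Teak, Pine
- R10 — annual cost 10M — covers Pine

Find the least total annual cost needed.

20

Choose R4 and R3: together they cover Maple, Teak, Pine, Fir — every station.
Total annual cost: 9 + 11 = 20.
No cover costs less than 20.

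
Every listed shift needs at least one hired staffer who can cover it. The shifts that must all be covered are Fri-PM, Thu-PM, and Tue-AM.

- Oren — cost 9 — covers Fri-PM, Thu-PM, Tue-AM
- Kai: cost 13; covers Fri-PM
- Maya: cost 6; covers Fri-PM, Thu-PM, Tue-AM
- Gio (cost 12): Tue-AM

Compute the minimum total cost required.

This is an integer covering problem.
Maya alone covers Fri-PM, Thu-PM, Tue-AM — every shift.
Total cost: 6.
No cover costs less than 6.

6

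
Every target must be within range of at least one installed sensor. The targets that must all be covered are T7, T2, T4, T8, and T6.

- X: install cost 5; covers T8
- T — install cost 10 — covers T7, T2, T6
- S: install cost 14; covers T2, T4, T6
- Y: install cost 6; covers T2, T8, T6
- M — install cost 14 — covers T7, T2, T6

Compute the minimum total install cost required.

29

Choose X, T, and S: together they cover T7, T2, T4, T8, T6 — every target.
Total install cost: 5 + 10 + 14 = 29.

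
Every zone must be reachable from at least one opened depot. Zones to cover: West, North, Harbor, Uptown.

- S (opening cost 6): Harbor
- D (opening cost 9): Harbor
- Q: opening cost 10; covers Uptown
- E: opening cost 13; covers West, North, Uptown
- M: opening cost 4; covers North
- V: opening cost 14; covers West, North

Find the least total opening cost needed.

19

The greedy cost-per-new-zone heuristic would pick M, S, and E for 23, but a cheaper cover exists.
Choose S and E: together they cover West, North, Harbor, Uptown — every zone.
Total opening cost: 6 + 13 = 19.
No cover costs less than 19.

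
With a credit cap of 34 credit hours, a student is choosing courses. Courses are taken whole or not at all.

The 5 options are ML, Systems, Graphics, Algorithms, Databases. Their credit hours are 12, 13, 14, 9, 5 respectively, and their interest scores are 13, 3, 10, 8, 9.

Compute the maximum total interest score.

32

Take ML, Graphics, and Databases: credit hours 12 + 14 + 5 = 31 ≤ 34, interest score 13 + 10 + 9 = 32.
No other feasible combination does better.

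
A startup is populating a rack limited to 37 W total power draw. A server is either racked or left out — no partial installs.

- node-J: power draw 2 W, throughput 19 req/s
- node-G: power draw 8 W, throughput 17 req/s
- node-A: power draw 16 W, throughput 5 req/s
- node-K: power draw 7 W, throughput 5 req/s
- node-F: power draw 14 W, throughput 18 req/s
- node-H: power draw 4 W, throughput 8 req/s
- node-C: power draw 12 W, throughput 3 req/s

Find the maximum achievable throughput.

67

This is an integer program with binary decision variables.
node-J + node-G + node-F + node-H: power draw 2 + 8 + 14 + 4 = 28 ≤ 37, throughput 19 + 17 + 18 + 8 = 62.
node-J + node-G + node-K + node-F + node-H: power draw 2 + 8 + 7 + 14 + 4 = 35 ≤ 37, throughput 19 + 17 + 5 + 18 + 8 = 67.
node-J + node-G + node-K + node-F: power draw 2 + 8 + 7 + 14 = 31 ≤ 37, throughput 19 + 17 + 5 + 18 = 59.
Best is node-J, node-G, node-K, node-F, and node-H with total throughput 67.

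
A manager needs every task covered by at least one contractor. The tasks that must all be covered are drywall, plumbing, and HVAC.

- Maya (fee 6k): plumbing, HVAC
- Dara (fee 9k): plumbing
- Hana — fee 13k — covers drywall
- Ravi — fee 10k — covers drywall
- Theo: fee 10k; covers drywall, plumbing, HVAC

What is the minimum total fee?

10

The greedy cost-per-new-task heuristic would pick Maya and Ravi for 16, but a cheaper cover exists.
Theo alone covers drywall, plumbing, HVAC — every task.
Total fee: 10.
No cover costs less than 10.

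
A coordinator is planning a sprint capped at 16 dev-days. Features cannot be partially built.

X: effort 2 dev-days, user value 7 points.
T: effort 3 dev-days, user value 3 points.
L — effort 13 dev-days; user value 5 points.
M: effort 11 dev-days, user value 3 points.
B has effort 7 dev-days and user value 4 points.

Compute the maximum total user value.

14

X + T + B: effort 2 + 3 + 7 = 12 ≤ 16, user value 7 + 3 + 4 = 14.
X + T + M: effort 2 + 3 + 11 = 16 ≤ 16, user value 7 + 3 + 3 = 13.
X + L: effort 2 + 13 = 15 ≤ 16, user value 7 + 5 = 12.
Best is X, T, and B with total user value 14.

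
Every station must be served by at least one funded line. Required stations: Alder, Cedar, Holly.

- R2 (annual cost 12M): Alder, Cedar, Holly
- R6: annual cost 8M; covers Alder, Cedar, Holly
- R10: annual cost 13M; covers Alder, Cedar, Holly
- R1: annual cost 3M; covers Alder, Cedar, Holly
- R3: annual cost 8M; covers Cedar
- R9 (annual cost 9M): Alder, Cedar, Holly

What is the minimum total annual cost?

This is an integer covering problem.
R1 alone covers Alder, Cedar, Holly — every station.
Total annual cost: 3.
No cover costs less than 3.

3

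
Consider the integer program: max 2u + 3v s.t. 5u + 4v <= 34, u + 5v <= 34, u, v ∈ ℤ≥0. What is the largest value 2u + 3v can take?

The continuous relaxation peaks at (1.62, 6.48) with value 22.67; rounding to a feasible lattice point costs some objective.
(u,v)=(2,6): 5·2+4·6=34≤34, 1·2+5·6=32≤34, objective 22.
(u,v)=(1,6): 5·1+4·6=29≤34, 1·1+5·6=31≤34, objective 20.
The best lattice point is (2,6), giving 22.

22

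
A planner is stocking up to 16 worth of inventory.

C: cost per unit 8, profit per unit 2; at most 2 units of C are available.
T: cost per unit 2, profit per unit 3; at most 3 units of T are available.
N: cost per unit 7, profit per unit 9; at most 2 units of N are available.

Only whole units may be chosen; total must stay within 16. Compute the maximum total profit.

This is a bounded integer knapsack.
T has the best ratio (3/2); taking only T gives at most 3×3 = 9 (stopped by the supply cap of 3).
Mixing does better — 1×T and 2×N: cost 16 ≤ 16, profit 1·3 + 2·9 = 21.

21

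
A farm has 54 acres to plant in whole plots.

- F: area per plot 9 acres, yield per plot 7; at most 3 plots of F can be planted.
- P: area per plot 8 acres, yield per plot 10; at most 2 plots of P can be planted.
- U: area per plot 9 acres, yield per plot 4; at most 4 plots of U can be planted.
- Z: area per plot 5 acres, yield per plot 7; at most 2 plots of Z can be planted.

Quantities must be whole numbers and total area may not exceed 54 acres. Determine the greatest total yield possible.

2×F, 2×P, 1×U, and 2×Z: area 53 ≤ 54, yield 2·7 + 2·10 + 1·4 + 2·7 = 52.
3×F, 2×P, and 2×Z: area 53 ≤ 54, yield 3·7 + 2·10 + 2·7 = 55.
Best is 55.

55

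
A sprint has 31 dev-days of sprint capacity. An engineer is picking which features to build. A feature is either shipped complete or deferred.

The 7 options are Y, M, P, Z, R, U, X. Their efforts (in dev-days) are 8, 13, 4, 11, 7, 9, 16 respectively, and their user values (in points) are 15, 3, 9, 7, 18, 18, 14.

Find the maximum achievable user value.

Take Y, P, R, and U: effort 8 + 4 + 7 + 9 = 28 ≤ 31, user value 15 + 9 + 18 + 18 = 60.
No other feasible combination does better.

60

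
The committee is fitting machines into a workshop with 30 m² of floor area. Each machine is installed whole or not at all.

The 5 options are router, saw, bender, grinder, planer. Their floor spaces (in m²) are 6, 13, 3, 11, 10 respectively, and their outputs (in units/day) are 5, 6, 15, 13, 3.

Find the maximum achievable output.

router + bender + grinder + planer: floor space 6 + 3 + 11 + 10 = 30 ≤ 30, output 5 + 15 + 13 + 3 = 36.
saw + bender + grinder: floor space 13 + 3 + 11 = 27 ≤ 30, output 6 + 15 + 13 = 34.
Best is router, bender, grinder, and planer with total output 36.

36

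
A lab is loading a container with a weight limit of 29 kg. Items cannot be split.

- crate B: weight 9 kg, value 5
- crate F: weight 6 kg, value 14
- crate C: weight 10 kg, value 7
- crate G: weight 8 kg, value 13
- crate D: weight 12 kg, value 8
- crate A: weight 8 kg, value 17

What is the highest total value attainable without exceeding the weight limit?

44

Allowing fractional choices, the relaxed optimum would be about 48.9, but items are indivisible.
crate F + crate C + crate A: weight 6 + 10 + 8 = 24 ≤ 29, value 14 + 7 + 17 = 38.
crate F + crate G + crate A: weight 6 + 8 + 8 = 22 ≤ 29, value 14 + 13 + 17 = 44.
crate F + crate D + crate A: weight 6 + 12 + 8 = 26 ≤ 29, value 14 + 8 + 17 = 39.
Best is crate F, crate G, and crate A with total value 44.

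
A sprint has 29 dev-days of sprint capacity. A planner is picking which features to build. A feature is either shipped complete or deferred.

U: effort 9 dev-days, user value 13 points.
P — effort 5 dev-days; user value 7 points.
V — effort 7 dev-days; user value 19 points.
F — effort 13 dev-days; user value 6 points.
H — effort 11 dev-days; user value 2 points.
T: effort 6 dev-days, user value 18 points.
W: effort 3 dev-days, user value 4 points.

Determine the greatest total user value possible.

U + V + T + W: effort 9 + 7 + 6 + 3 = 25 ≤ 29, user value 13 + 19 + 18 + 4 = 54.
U + V + T: effort 9 + 7 + 6 = 22 ≤ 29, user value 13 + 19 + 18 = 50.
U + P + V + T: effort 9 + 5 + 7 + 6 = 27 ≤ 29, user value 13 + 7 + 19 + 18 = 57.
Best is U, P, V, and T with total user value 57.

57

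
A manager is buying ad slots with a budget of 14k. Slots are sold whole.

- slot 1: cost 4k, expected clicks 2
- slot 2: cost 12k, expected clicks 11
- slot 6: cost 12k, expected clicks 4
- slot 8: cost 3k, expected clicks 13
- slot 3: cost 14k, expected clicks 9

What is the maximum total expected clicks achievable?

15

Take slot 1 and slot 8: cost 4 + 3 = 7 ≤ 14, expected clicks 2 + 13 = 15.
No other feasible combination does better.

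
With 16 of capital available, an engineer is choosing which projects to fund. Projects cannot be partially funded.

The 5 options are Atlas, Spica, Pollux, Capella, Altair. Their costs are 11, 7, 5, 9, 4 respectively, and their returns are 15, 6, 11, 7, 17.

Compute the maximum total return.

Take Spica, Pollux, and Altair: cost 7 + 5 + 4 = 16 ≤ 16, return 6 + 11 + 17 = 34.
No other feasible combination does better.

34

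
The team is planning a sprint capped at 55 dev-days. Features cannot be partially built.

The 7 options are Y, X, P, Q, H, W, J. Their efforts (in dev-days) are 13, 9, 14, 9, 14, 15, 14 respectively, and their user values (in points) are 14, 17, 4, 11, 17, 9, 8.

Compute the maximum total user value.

Treat it as a binary knapsack problem.
Take Y, X, Q, and H: effort 13 + 9 + 9 + 14 = 45 ≤ 55, user value 14 + 17 + 11 + 17 = 59.
No other feasible combination does better.

59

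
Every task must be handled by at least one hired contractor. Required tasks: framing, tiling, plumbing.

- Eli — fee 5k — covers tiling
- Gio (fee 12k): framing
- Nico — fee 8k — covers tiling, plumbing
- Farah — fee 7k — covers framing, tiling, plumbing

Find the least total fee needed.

7

This is a weighted set-cover instance.
Farah alone covers framing, tiling, plumbing — every task.
Total fee: 7.
No cover costs less than 7.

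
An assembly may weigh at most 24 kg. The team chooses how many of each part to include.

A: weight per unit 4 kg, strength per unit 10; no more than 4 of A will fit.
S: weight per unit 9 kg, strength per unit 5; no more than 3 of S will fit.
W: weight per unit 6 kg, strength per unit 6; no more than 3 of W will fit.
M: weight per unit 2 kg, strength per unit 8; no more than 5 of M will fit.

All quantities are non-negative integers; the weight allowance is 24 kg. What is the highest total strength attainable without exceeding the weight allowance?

This is a bounded integer knapsack.
4×A and 4×M: weight 24 ≤ 24, strength 4·10 + 4·8 = 72.
3×A and 5×M: weight 22 ≤ 24, strength 3·10 + 5·8 = 70.
Best is 72.

72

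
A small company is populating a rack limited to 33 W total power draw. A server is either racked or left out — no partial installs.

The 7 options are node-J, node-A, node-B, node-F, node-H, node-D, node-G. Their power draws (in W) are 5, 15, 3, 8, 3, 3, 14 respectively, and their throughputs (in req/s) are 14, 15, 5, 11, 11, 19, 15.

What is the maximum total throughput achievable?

Allowing fractional choices, the relaxed optimum would be about 71.8, but servers are indivisible.
node-J + node-F + node-H + node-D + node-G: power draw 5 + 8 + 3 + 3 + 14 = 33 ≤ 33, throughput 14 + 11 + 11 + 19 + 15 = 70.
node-J + node-B + node-H + node-D + node-G: power draw 5 + 3 + 3 + 3 + 14 = 28 ≤ 33, throughput 14 + 5 + 11 + 19 + 15 = 64.
Best is node-J, node-F, node-H, node-D, and node-G with total throughput 70.

70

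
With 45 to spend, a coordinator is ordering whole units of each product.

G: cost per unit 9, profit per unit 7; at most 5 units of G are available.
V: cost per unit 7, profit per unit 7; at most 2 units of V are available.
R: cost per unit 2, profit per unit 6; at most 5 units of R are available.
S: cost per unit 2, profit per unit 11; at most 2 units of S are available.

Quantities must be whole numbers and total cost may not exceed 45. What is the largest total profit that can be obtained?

74

Take 2×G, 2×V, 4×R, and 2×S: cost 44 ≤ 45, profit 2·7 + 2·7 + 4·6 + 2·11 = 74.
S has the best ratio (11/2) and is taken to its limit of 2; remaining capacity is filled optimally with the others.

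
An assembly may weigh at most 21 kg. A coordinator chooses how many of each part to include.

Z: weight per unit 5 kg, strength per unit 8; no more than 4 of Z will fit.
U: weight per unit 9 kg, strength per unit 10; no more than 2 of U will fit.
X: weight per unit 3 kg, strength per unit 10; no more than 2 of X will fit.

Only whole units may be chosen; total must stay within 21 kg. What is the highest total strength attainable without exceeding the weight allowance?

44

Take 3×Z and 2×X: weight 21 ≤ 21, strength 3·8 + 2·10 = 44.
X has the best ratio (10/3) and is taken to its limit of 2; remaining capacity is filled optimally with the others.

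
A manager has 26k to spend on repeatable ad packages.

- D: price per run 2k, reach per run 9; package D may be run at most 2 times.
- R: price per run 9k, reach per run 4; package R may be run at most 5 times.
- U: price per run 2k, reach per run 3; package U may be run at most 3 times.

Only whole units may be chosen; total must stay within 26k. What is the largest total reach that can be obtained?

D has the best ratio (9/2); taking only D gives at most 2×9 = 18 (stopped by the supply cap of 2).
Mixing does better — 2×D, 2×R, and 2×U: price 26 ≤ 26, reach 2·9 + 2·4 + 2·3 = 32.

32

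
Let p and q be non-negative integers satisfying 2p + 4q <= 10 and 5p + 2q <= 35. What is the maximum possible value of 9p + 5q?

(p,q)=(5,0): 2·5+4·0=10≤10, 5·5+2·0=25≤35, objective 45.
(p,q)=(4,0): 2·4+4·0=8≤10, 5·4+2·0=20≤35, objective 36.
Maximum is 45 at (p,q)=(5,0).

45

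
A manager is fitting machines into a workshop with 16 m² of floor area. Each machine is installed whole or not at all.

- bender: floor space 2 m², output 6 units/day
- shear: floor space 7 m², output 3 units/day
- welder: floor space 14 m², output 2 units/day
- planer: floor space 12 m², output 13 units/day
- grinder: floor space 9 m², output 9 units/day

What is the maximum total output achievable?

19

Take bender and planer: floor space 2 + 12 = 14 ≤ 16, output 6 + 13 = 19.
No other feasible combination does better.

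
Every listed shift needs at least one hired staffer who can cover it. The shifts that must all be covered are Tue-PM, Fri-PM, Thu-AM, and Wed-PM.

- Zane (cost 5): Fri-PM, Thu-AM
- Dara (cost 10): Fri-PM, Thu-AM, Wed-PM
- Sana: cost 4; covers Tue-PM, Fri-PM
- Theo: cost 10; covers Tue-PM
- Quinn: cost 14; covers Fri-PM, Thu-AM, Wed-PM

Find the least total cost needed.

The greedy cost-per-new-shift heuristic would pick Sana, Zane, and Dara for 19, but a cheaper cover exists.
Choose Dara and Sana: together they cover Tue-PM, Fri-PM, Thu-AM, Wed-PM — every shift.
Total cost: 10 + 4 = 14.
No cover costs less than 14.

14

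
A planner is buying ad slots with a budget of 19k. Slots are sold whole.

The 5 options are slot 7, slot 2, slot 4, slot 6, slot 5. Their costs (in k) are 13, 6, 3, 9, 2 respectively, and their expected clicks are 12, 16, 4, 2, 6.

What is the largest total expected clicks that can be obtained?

28

Allowing fractional choices, the relaxed optimum would be about 33.4, but ad slots are indivisible.
slot 7 + slot 2: cost 13 + 6 = 19 ≤ 19, expected clicks 12 + 16 = 28.
slot 2 + slot 4 + slot 5: cost 6 + 3 + 2 = 11 ≤ 19, expected clicks 16 + 4 + 6 = 26.
Best is slot 7 and slot 2 with total expected clicks 28.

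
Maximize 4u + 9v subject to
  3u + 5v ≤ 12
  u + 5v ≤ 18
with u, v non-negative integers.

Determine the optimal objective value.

18

(u,v)=(0,2): 3·0+5·2=10≤12, 1·0+5·2=10≤18, objective 18.
(u,v)=(1,1): 3·1+5·1=8≤12, 1·1+5·1=6≤18, objective 13.
The best lattice point is (0,2), giving 18.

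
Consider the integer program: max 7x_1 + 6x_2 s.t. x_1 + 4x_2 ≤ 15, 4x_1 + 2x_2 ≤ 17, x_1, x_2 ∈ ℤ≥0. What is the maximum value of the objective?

(x_1,x_2)=(3,2) is feasible, giving 33.
(x_1,x_2)=(2,3) is feasible, giving 32.
(x_1,x_2)=(3,1) is feasible, giving 27.
The best lattice point is (3,2), giving 33.

33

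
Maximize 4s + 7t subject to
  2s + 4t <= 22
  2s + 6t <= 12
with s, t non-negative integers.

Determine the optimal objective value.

(s,t)=(6,0) is feasible, giving 24.
(s,t)=(5,0) is feasible, giving 20.
Maximum is 24 at (s,t)=(6,0).

24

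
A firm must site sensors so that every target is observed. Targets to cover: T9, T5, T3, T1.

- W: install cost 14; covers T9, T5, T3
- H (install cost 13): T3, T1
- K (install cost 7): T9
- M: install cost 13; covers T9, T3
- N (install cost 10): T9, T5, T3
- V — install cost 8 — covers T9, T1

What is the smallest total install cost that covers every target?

18

Choose N and V: together they cover T9, T5, T3, T1 — every target.
Total install cost: 10 + 8 = 18.
No cover costs less than 18.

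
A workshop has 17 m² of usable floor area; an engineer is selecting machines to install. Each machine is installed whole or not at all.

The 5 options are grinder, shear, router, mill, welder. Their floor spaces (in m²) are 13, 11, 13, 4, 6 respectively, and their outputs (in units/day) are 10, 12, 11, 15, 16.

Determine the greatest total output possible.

31

Treat it as a binary knapsack problem.
Allowing fractional choices, the relaxed optimum would be about 38.6, but machines are indivisible.
shear + mill: floor space 11 + 4 = 15 ≤ 17, output 12 + 15 = 27.
shear + welder: floor space 11 + 6 = 17 ≤ 17, output 12 + 16 = 28.
mill + welder: floor space 4 + 6 = 10 ≤ 17, output 15 + 16 = 31.
Best is mill and welder with total output 31.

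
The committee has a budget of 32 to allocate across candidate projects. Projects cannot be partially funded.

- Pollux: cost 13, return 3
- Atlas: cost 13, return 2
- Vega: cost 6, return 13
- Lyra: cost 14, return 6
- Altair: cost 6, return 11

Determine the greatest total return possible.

30

Allowing fractional choices, the relaxed optimum would be about 31.4, but projects are indivisible.
Atlas + Vega + Altair: cost 13 + 6 + 6 = 25 ≤ 32, return 2 + 13 + 11 = 26.
Pollux + Vega + Altair: cost 13 + 6 + 6 = 25 ≤ 32, return 3 + 13 + 11 = 27.
Vega + Lyra + Altair: cost 6 + 14 + 6 = 26 ≤ 32, return 13 + 6 + 11 = 30.
Best is Vega, Lyra, and Altair with total return 30.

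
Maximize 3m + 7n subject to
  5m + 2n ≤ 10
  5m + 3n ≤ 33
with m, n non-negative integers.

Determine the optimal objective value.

35

(m,n)=(0,5): 5·0+2·5=10≤10, 5·0+3·5=15≤33, objective 35.
(m,n)=(0,4): 5·0+2·4=8≤10, 5·0+3·4=12≤33, objective 28.
The best lattice point is (0,5), giving 35.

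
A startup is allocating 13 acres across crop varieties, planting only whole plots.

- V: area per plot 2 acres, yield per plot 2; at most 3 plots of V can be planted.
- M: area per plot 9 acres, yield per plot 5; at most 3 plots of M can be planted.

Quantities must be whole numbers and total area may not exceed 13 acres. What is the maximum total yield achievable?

9

2×V and 1×M: area 13 ≤ 13, yield 2·2 + 1·5 = 9.
1×V and 1×M: area 11 ≤ 13, yield 1·2 + 1·5 = 7.
Best is 9.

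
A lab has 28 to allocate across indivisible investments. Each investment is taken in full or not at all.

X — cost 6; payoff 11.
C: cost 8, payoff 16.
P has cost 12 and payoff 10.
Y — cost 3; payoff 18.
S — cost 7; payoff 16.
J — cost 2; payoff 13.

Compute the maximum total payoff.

Take X, C, Y, S, and J: cost 6 + 8 + 3 + 7 + 2 = 26 ≤ 28, payoff 11 + 16 + 18 + 16 + 13 = 74.
No other feasible combination does better.

74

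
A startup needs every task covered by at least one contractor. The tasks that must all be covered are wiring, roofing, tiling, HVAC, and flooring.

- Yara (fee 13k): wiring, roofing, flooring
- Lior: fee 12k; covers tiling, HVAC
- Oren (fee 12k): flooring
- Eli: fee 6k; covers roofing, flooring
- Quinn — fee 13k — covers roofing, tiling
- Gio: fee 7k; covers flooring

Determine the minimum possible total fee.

25

This is a weighted set-cover instance.
The greedy cost-per-new-task heuristic would pick Eli, Lior, and Yara for 31, but a cheaper cover exists.
Choose Yara and Lior: together they cover wiring, roofing, tiling, HVAC, flooring — every task.
Total fee: 13 + 12 = 25.
No cover costs less than 25.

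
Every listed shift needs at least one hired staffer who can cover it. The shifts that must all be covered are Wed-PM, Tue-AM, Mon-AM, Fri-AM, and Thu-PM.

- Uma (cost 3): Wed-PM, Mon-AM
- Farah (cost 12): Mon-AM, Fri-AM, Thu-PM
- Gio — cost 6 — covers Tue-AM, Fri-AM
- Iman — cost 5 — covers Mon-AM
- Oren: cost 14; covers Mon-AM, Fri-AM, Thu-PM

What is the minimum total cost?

21

This is an integer covering problem.
Choose Uma, Farah, and Gio: together they cover Wed-PM, Tue-AM, Mon-AM, Fri-AM, Thu-PM — every shift.
Total cost: 3 + 12 + 6 = 21.
No cover costs less than 21.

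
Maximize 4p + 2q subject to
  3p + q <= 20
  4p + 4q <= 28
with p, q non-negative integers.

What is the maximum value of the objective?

26

The continuous relaxation peaks at (6.5, 0.5) with value 27.00; rounding to a feasible lattice point costs some objective.
(p,q)=(6,1): 3·6+1·1=19≤20, 4·6+4·1=28≤28, objective 26.
(p,q)=(6,0): 3·6+1·0=18≤20, 4·6+4·0=24≤28, objective 24.
(p,q)=(5,2): 3·5+1·2=17≤20, 4·5+4·2=28≤28, objective 24.
(p,q)=(5,1): 3·5+1·1=16≤20, 4·5+4·1=24≤28, objective 22.
Maximum is 26 at (p,q)=(6,1).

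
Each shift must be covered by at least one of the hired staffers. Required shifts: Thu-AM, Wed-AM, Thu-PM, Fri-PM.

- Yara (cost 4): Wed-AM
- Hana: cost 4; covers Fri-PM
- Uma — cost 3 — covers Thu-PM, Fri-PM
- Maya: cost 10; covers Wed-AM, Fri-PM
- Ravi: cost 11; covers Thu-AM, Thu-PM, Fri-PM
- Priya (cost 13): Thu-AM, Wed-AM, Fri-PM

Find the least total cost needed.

This is a weighted set-cover instance.
The greedy cost-per-new-shift heuristic would pick Uma, Yara, and Ravi for 18, but a cheaper cover exists.
Choose Yara and Ravi: together they cover Thu-AM, Wed-AM, Thu-PM, Fri-PM — every shift.
Total cost: 4 + 11 = 15.
No cover costs less than 15.

15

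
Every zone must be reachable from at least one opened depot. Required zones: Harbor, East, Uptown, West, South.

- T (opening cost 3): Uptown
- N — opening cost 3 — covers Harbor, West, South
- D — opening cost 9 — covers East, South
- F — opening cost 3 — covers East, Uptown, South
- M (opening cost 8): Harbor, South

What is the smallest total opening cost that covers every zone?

6

This is an integer covering problem.
Choose N and F: together they cover Harbor, East, Uptown, West, South — every zone.
Total opening cost: 3 + 3 = 6.
No cover costs less than 6.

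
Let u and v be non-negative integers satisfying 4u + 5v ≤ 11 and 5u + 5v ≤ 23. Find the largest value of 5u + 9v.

Relaxing integrality, the LP optimum is 19.80 at (u,v) = (0, 2.2), which is not an integer point.
(u,v)=(0,2): 4·0+5·2=10≤11, 5·0+5·2=10≤23, objective 18.
(u,v)=(1,1): 4·1+5·1=9≤11, 5·1+5·1=10≤23, objective 14.
(u,v)=(0,1): 4·0+5·1=5≤11, 5·0+5·1=5≤23, objective 9.
The best lattice point is (0,2), giving 18.

18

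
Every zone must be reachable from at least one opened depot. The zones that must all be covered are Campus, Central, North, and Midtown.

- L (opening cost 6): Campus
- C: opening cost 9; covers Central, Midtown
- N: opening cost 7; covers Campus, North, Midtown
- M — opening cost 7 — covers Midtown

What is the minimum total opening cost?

16

Choose C and N: together they cover Campus, Central, North, Midtown — every zone.
Total opening cost: 9 + 7 = 16.
No cover costs less than 16.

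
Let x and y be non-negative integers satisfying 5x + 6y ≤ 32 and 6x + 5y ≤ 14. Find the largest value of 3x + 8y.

The continuous relaxation peaks at (0, 2.8) with value 22.40; rounding to a feasible lattice point costs some objective.
(x,y)=(0,2): 5·0+6·2=12≤32, 6·0+5·2=10≤14, objective 16.
(x,y)=(1,1): 5·1+6·1=11≤32, 6·1+5·1=11≤14, objective 11.
(x,y)=(0,1): 5·0+6·1=6≤32, 6·0+5·1=5≤14, objective 8.
The best lattice point is (0,2), giving 16.

16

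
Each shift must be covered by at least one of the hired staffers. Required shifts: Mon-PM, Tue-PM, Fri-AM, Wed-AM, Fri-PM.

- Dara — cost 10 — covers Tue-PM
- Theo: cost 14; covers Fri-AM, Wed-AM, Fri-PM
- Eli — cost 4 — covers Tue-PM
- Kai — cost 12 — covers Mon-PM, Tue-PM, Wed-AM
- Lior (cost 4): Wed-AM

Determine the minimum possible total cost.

26

The greedy cost-per-new-shift heuristic would pick Eli, Lior, Theo, and Kai for 34, but a cheaper cover exists.
Choose Theo and Kai: together they cover Mon-PM, Tue-PM, Fri-AM, Wed-AM, Fri-PM — every shift.
Total cost: 14 + 12 = 26.
No cover costs less than 26.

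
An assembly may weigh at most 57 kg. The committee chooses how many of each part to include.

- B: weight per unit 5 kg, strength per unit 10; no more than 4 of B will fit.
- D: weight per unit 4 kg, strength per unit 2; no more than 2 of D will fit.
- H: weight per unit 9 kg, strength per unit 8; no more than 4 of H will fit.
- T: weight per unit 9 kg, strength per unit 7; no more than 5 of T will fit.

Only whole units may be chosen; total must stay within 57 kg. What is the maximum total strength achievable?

72

4×B, 3×H, and 1×T: weight 56 ≤ 57, strength 4·10 + 3·8 + 1·7 = 71.
4×B and 4×H: weight 56 ≤ 57, strength 4·10 + 4·8 = 72.
Best is 72.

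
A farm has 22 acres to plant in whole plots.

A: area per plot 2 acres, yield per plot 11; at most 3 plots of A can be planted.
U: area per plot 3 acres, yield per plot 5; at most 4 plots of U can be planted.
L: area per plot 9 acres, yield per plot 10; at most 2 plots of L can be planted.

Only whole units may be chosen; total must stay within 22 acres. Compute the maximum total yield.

53

A has the best ratio (11/2); taking only A gives at most 3×11 = 33 (stopped by the supply cap of 3).
Mixing does better — 3×A, 2×U, and 1×L: area 21 ≤ 22, yield 3·11 + 2·5 + 1·10 = 53.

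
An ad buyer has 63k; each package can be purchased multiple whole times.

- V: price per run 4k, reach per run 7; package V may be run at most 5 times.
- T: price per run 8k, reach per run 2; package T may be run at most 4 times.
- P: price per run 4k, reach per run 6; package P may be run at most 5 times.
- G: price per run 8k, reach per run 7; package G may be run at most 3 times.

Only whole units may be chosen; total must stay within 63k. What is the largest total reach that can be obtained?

5×V, 4×P, and 3×G: price 60 ≤ 63, reach 5·7 + 4·6 + 3·7 = 80.
4×V, 5×P, and 3×G: price 60 ≤ 63, reach 4·7 + 5·6 + 3·7 = 79.
Best is 80.

80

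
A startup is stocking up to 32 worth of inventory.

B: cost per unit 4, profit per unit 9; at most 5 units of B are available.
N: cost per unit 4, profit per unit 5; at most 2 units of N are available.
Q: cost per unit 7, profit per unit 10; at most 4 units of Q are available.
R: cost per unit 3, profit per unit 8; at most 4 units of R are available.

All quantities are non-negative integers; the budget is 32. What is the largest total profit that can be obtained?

Take 5×B and 4×R: cost 32 ≤ 32, profit 5·9 + 4·8 = 77.
R has the best ratio (8/3) and is taken to its limit of 4; remaining capacity is filled optimally with the others.

77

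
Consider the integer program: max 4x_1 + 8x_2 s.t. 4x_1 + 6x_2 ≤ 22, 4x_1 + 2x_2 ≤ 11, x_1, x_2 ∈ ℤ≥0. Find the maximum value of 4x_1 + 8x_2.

28

(x_1,x_2)=(1,3): 4·1+6·3=22≤22, 4·1+2·3=10≤11, objective 28.
(x_1,x_2)=(0,3): 4·0+6·3=18≤22, 4·0+2·3=6≤11, objective 24.
(x_1,x_2)=(1,2): 4·1+6·2=16≤22, 4·1+2·2=8≤11, objective 20.
(x_1,x_2)=(0,2): 4·0+6·2=12≤22, 4·0+2·2=4≤11, objective 16.
The best lattice point is (1,3), giving 28.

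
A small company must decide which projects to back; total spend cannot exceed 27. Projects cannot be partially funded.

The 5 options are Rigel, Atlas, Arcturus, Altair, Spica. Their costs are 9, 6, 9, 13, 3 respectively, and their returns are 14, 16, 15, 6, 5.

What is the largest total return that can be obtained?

50

Rigel + Atlas + Arcturus + Spica: cost 9 + 6 + 9 + 3 = 27 ≤ 27, return 14 + 16 + 15 + 5 = 50.
Rigel + Atlas + Arcturus: cost 9 + 6 + 9 = 24 ≤ 27, return 14 + 16 + 15 = 45.
Best is Rigel, Atlas, Arcturus, and Spica with total return 50.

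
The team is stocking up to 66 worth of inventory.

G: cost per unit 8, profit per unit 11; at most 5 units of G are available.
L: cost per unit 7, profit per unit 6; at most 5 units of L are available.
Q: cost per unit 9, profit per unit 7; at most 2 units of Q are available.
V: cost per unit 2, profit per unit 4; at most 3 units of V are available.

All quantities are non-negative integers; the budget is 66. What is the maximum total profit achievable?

5×G, 3×L, and 2×V: cost 65 ≤ 66, profit 5·11 + 3·6 + 2·4 = 81.
5×G, 2×Q, and 3×V: cost 64 ≤ 66, profit 5·11 + 2·7 + 3·4 = 81.
Best is 81.

81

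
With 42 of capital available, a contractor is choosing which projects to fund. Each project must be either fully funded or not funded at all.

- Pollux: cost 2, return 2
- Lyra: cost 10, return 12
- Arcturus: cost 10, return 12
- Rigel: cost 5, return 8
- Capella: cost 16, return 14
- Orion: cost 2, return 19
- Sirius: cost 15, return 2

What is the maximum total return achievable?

59

Allowing fractional choices, the relaxed optimum would be about 64.4, but projects are indivisible.
Lyra + Arcturus + Capella + Orion: cost 10 + 10 + 16 + 2 = 38 ≤ 42, return 12 + 12 + 14 + 19 = 57.
Pollux + Lyra + Rigel + Capella + Orion: cost 2 + 10 + 5 + 16 + 2 = 35 ≤ 42, return 2 + 12 + 8 + 14 + 19 = 55.
Pollux + Lyra + Arcturus + Capella + Orion: cost 2 + 10 + 10 + 16 + 2 = 40 ≤ 42, return 2 + 12 + 12 + 14 + 19 = 59.
Best is Pollux, Lyra, Arcturus, Capella, and Orion with total return 59.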